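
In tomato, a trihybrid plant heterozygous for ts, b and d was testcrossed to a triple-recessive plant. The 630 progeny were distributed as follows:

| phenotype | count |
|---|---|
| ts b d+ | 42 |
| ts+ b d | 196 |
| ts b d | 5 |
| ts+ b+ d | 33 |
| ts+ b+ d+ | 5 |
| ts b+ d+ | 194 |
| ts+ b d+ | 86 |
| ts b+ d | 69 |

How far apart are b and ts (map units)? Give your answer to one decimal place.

13.5 map units

The two most frequent reciprocal classes, ts+ b d and ts b+ d+, are the parental types, so the F1 was ts+ b d / ts b+ d+.
The two rarest classes, ts b d and ts+ b+ d+, are the double crossovers. Comparing them with the parentals, only the ts allele has switched, so ts is the middle locus and the order is b – ts – d.
Crossovers in the b–ts interval produce the single-crossover classes ts+ b+ d and ts b d+ (33 + 42 = 75) plus the double crossovers (10).
RF(b–ts) = (75 + 10) / 630 = 85/630 = 0.1349 → 13.5 map units.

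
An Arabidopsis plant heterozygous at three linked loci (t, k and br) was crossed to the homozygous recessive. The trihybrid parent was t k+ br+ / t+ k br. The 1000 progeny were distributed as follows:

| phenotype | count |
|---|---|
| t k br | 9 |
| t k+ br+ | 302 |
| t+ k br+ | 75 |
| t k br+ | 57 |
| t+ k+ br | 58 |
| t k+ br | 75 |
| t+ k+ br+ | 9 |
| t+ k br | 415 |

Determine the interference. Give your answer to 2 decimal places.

The two rarest classes, t+ k+ br+ and t k br, are the double crossovers. Comparing them with the parentals, only the t allele has switched, so t is the middle locus and the order is br – t – k.
br–t: (150 + 18)/1000 = 0.1680; t–k: (115 + 18)/1000 = 0.1330.
Expected DCO frequency = 0.1680 × 0.1330 ≈ 0.02234; observed = 18/1000 ≈ 0.01800.
Coefficient of coincidence = 0.01800/0.02234 ≈ 0.81; interference = 1 − 0.81 = 0.19.

0.19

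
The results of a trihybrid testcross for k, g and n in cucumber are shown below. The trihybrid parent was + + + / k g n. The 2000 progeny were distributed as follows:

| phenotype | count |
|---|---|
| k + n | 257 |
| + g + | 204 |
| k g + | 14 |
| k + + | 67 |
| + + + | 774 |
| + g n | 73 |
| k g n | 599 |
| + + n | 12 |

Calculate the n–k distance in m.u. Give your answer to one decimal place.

8.3 m.u.

The two rarest classes, + + n and k g +, are the double crossovers. Comparing them with the parentals, only the n allele has switched, so n is the middle locus and the order is g – n – k.
Crossovers in the n–k interval produce the single-crossover classes k + + and + g n (67 + 73 = 140) plus the double crossovers (26).
RF(n–k) = (140 + 26) / 2000 = 166/2000 = 0.0830 → 8.3 m.u.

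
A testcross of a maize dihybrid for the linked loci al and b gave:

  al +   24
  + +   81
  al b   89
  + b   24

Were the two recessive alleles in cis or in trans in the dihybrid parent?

cis

The two most frequent classes are + + (81) and al b (89); these are the parental (non-recombinant) types.
So the F1 carried + + on one chromosome and al b on the other — the recessive alleles are on the same chromosome (cis / coupling).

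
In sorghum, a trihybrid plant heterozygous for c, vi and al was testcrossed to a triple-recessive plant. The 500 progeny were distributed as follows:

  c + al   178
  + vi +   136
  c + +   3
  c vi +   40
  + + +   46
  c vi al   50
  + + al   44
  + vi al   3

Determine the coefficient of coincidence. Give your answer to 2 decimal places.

The two most frequent reciprocal classes, c + al and + vi +, are the parental types, so the F1 was c + al / + vi +.
The two rarest classes, c + + and + vi al, are the double crossovers. Comparing them with the parentals, only the al allele has switched, so al is the middle locus and the order is vi – al – c.
vi–al: (96 + 6)/500 = 0.2040; al–c: (84 + 6)/500 = 0.1800.
Expected DCO frequency = 0.2040 × 0.1800 ≈ 0.03672; observed = 6/500 ≈ 0.01200.
Coefficient of coincidence = 0.01200/0.03672 ≈ 0.33.

0.33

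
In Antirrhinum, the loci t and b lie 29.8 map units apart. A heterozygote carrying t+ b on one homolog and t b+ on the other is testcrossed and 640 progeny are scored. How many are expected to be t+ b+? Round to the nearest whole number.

95

A map distance of 29.8 map units corresponds to a recombination frequency of 0.298.
The F1 is t+ b / t b+, so t+ b+ is a recombinant gamete class with expected frequency r/2 = 0.298/2 = 0.1490.
Expected number = 0.1490 × 640 = 95.36 ≈ 95.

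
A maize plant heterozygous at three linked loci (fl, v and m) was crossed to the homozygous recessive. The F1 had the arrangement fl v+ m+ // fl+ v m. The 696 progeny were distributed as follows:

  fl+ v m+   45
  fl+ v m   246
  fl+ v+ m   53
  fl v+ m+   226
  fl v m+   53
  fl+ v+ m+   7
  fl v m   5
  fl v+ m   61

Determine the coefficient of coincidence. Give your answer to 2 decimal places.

The two rarest classes, fl+ v+ m+ and fl v m, are the double crossovers. Comparing them with the parentals, only the fl allele has switched, so fl is the middle locus and the order is v – fl – m.
v–fl: (106 + 12)/696 = 0.1695; fl–m: (106 + 12)/696 = 0.1695.
Expected DCO frequency = 0.1695 × 0.1695 ≈ 0.02873; observed = 12/696 ≈ 0.01724.
Coefficient of coincidence = 0.01724/0.02873 ≈ 0.60.

0.60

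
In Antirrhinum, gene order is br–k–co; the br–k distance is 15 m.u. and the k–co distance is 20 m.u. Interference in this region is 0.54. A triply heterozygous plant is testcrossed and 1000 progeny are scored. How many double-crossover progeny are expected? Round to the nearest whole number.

Map distances give recombination frequencies of 0.150 and 0.200 for the two intervals.
With interference 0.54 (so coincidence = 0.46), expected double-crossover frequency = 0.150 × 0.200 × 0.46 = 0.01380.
Expected number = 0.01380 × 1000 = 13.80 ≈ 14.

14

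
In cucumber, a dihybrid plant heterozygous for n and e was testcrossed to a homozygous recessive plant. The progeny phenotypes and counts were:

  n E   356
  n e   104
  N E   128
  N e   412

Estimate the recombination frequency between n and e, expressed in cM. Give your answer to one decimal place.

The two most frequent classes, N e (412) and n E (356), are the parental types, so the F1 was N e / n E.
The recombinant classes are N E and n e: 128 + 104 = 232.
Recombination frequency = 232/1000 = 0.2320 ≈ 23.2%, i.e. 23.2 cM.

23.2 cM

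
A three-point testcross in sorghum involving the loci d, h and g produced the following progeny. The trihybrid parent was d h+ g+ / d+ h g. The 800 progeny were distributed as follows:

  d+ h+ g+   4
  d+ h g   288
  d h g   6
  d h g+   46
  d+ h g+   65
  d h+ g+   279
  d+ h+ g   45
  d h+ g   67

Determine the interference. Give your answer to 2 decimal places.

The two rarest classes, d+ h+ g+ and d h g, are the double crossovers. Comparing them with the parentals, only the d allele has switched, so d is the middle locus and the order is g – d – h.
g–d: (132 + 10)/800 = 0.1775; d–h: (91 + 10)/800 = 0.1263.
Expected DCO frequency = 0.1775 × 0.1263 ≈ 0.02242; observed = 10/800 ≈ 0.01250.
Coefficient of coincidence = 0.01250/0.02242 ≈ 0.56; interference = 1 − 0.56 = 0.44.

0.44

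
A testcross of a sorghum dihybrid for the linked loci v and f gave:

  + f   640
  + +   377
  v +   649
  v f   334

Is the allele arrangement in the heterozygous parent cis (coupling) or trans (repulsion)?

The two most frequent classes are + f (640) and v + (649); these are the parental (non-recombinant) types.
So the F1 carried + f on one chromosome and v + on the other — the recessive alleles are on opposite chromosomes (trans / repulsion).

trans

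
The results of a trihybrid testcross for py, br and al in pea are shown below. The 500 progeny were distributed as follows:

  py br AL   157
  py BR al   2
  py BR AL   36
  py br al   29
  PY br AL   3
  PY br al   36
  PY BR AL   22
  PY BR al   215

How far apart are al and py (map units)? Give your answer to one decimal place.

11.2 map units

The two most frequent reciprocal classes, py br AL and PY BR al, are the parental types, so the F1 was py br AL / PY BR al.
The two rarest classes, PY br AL and py BR al, are the double crossovers. Comparing them with the parentals, only the py allele has switched, so py is the middle locus and the order is al – py – br.
Crossovers in the al–py interval produce the single-crossover classes py br al and PY BR AL (29 + 22 = 51) plus the double crossovers (5).
RF(al–py) = (51 + 5) / 500 = 56/500 = 0.1120 → 11.2 map units.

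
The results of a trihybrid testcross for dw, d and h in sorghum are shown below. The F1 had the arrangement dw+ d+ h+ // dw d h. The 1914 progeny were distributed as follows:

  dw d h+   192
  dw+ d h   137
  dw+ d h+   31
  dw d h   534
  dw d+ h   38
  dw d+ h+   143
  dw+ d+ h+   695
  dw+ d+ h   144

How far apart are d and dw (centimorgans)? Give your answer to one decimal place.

18.2 centimorgans

The two rarest classes, dw+ d h+ and dw d+ h, are the double crossovers. Comparing them with the parentals, only the d allele has switched, so d is the middle locus and the order is h – d – dw.
Crossovers in the d–dw interval produce the single-crossover classes dw d+ h+ and dw+ d h (143 + 137 = 280) plus the double crossovers (69).
RF(d–dw) = (280 + 69) / 1914 = 349/1914 = 0.1823 → 18.2 centimorgans.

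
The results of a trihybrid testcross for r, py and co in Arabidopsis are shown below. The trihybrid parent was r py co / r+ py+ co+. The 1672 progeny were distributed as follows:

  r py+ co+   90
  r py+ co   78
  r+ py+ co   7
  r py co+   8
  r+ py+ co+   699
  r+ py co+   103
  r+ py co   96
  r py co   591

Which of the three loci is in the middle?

co

The two rarest classes, r py co+ and r+ py+ co, are the double crossovers. Comparing them with the parentals, only the co allele has switched, so co is the middle locus and the order is py – co – r.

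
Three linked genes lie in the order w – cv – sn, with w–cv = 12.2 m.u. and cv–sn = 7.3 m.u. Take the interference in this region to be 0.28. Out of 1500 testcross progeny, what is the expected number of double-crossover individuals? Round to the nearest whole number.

Map distances give recombination frequencies of 0.122 and 0.073 for the two intervals.
With interference 0.28 (so coincidence = 0.72), expected double-crossover frequency = 0.122 × 0.073 × 0.72 = 0.00641.
Expected number = 0.00641 × 1500 = 9.62 ≈ 10.

10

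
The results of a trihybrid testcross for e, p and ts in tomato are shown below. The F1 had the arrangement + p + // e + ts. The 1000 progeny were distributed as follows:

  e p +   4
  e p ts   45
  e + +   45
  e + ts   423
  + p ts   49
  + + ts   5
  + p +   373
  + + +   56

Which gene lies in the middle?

The two rarest classes, e p + and + + ts, are the double crossovers. Comparing them with the parentals, only the e allele has switched, so e is the middle locus and the order is ts – e – p.

e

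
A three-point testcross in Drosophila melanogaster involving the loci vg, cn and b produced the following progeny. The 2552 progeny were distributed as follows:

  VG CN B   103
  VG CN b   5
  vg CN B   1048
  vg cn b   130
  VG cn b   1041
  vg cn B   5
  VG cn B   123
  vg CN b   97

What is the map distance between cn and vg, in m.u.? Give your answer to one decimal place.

9.5 m.u.

The two most frequent reciprocal classes, vg CN B and VG cn b, are the parental types, so the F1 was vg CN B / VG cn b.
The two rarest classes, vg cn B and VG CN b, are the double crossovers. Comparing them with the parentals, only the cn allele has switched, so cn is the middle locus and the order is b – cn – vg.
Crossovers in the cn–vg interval produce the single-crossover classes VG CN B and vg cn b (103 + 130 = 233) plus the double crossovers (10).
RF(cn–vg) = (233 + 10) / 2552 = 243/2552 = 0.0952 → 9.5 m.u.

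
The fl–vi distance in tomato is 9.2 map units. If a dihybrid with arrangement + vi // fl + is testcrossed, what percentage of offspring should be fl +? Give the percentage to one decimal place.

45.4%

A map distance of 9.2 map units corresponds to a recombination frequency of 0.092.
The F1 is + vi / fl +, so fl + is a parental gamete class with expected frequency (1 − r)/2 = 0.908/2 = 0.4540.
That is 0.4540 = 45.4% of the progeny.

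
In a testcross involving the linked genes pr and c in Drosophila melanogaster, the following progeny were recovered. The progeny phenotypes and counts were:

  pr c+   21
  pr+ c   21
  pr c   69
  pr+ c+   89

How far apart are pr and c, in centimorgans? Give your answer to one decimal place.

21.0 centimorgans

The two most frequent classes, pr+ c+ (89) and pr c (69), are the parental types, so the F1 was pr+ c+ / pr c.
The recombinant classes are pr+ c and pr c+: 21 + 21 = 42.
Recombination frequency = 42/200 = 0.2100 ≈ 21.0%, i.e. 21.0 centimorgans.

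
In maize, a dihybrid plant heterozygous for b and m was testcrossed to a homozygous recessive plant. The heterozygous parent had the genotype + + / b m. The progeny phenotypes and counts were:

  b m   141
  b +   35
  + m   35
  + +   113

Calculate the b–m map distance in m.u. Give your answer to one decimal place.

The recombinant classes are + m and b +: 35 + 35 = 70.
Recombination frequency = 70/324 = 0.2160 ≈ 21.6%, i.e. 21.6 m.u.

21.6 m.u.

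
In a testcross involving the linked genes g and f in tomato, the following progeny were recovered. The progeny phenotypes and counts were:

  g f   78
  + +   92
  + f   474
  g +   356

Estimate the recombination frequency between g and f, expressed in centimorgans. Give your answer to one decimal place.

17.0 centimorgans

The two most frequent classes, + f (474) and g + (356), are the parental types, so the F1 was + f / g +.
The recombinant classes are + + and g f: 92 + 78 = 170.
Recombination frequency = 170/1000 = 0.1700 ≈ 17.0%, i.e. 17.0 centimorgans.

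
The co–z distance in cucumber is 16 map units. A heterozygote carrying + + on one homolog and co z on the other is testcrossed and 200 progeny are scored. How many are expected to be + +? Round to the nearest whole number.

84

A map distance of 16 map units corresponds to a recombination frequency of 0.160.
The F1 is + + / co z, so + + is a parental gamete class with expected frequency (1 − r)/2 = 0.840/2 = 0.4200.
Expected number = 0.4200 × 200 = 84.00 ≈ 84.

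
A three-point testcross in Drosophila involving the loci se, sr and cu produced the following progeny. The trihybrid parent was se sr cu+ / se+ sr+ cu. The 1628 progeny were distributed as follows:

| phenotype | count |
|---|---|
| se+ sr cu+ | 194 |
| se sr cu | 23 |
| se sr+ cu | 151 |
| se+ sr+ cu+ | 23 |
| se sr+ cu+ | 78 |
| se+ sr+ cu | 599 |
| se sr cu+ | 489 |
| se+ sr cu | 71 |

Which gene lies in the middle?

The two rarest classes, se sr cu and se+ sr+ cu+, are the double crossovers. Comparing them with the parentals, only the cu allele has switched, so cu is the middle locus and the order is sr – cu – se.

cu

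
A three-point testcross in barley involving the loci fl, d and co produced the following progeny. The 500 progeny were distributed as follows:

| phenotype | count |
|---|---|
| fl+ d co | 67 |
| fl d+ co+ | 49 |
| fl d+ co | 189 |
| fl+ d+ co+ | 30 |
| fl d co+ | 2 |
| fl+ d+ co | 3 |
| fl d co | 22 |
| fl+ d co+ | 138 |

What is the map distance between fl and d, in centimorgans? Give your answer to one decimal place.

The two most frequent reciprocal classes, fl d+ co and fl+ d co+, are the parental types, so the F1 was fl d+ co / fl+ d co+.
The two rarest classes, fl+ d+ co and fl d co+, are the double crossovers. Comparing them with the parentals, only the fl allele has switched, so fl is the middle locus and the order is d – fl – co.
Crossovers in the d–fl interval produce the single-crossover classes fl d co and fl+ d+ co+ (22 + 30 = 52) plus the double crossovers (5).
RF(d–fl) = (52 + 5) / 500 = 57/500 = 0.1140 → 11.4 centimorgans.

11.4 centimorgans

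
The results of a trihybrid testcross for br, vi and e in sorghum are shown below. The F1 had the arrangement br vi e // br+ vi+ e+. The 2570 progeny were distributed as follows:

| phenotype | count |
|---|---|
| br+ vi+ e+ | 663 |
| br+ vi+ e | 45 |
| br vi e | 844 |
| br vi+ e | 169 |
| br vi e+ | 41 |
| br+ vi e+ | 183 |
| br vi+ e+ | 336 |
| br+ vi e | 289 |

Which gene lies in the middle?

The two rarest classes, br vi e+ and br+ vi+ e, are the double crossovers. Comparing them with the parentals, only the e allele has switched, so e is the middle locus and the order is br – e – vi.

e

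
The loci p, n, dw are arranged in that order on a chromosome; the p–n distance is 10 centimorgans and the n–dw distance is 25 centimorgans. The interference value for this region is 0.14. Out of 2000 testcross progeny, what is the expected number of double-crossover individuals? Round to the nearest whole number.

43

Map distances give recombination frequencies of 0.100 and 0.250 for the two intervals.
With interference 0.14 (so coincidence = 0.86), expected double-crossover frequency = 0.100 × 0.250 × 0.86 = 0.02150.
Expected number = 0.02150 × 2000 = 43.00 ≈ 43.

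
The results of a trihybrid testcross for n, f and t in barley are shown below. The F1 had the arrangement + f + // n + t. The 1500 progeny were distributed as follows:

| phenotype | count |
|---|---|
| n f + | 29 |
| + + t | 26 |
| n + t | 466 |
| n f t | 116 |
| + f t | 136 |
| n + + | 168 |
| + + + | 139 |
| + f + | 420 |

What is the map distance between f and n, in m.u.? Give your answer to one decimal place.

The two rarest classes, n f + and + + t, are the double crossovers. Comparing them with the parentals, only the n allele has switched, so n is the middle locus and the order is f – n – t.
Crossovers in the f–n interval produce the single-crossover classes + + + and n f t (139 + 116 = 255) plus the double crossovers (55).
RF(f–n) = (255 + 55) / 1500 = 310/1500 = 0.2067 → 20.7 m.u.

20.7 m.u.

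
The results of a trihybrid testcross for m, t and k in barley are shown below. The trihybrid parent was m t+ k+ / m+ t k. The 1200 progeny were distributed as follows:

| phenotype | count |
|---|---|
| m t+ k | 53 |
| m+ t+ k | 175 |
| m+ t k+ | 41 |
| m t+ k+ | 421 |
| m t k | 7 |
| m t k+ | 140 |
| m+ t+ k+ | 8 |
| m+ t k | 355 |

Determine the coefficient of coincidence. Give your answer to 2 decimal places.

0.50

The two rarest classes, m+ t+ k+ and m t k, are the double crossovers. Comparing them with the parentals, only the m allele has switched, so m is the middle locus and the order is t – m – k.
t–m: (315 + 15)/1200 = 0.2750; m–k: (94 + 15)/1200 = 0.0908.
Expected DCO frequency = 0.2750 × 0.0908 ≈ 0.02497; observed = 15/1200 ≈ 0.01250.
Coefficient of coincidence = 0.01250/0.02497 ≈ 0.50.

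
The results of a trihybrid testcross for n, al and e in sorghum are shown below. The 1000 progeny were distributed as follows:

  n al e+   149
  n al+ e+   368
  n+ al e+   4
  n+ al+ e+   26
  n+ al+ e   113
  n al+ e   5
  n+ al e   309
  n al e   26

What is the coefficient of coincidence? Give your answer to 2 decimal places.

0.54

The two most frequent reciprocal classes, n al+ e+ and n+ al e, are the parental types, so the F1 was n al+ e+ / n+ al e.
The two rarest classes, n al+ e and n+ al e+, are the double crossovers. Comparing them with the parentals, only the e allele has switched, so e is the middle locus and the order is al – e – n.
al–e: (262 + 9)/1000 = 0.2710; e–n: (52 + 9)/1000 = 0.0610.
Expected DCO frequency = 0.2710 × 0.0610 ≈ 0.01653; observed = 9/1000 ≈ 0.00900.
Coefficient of coincidence = 0.00900/0.01653 ≈ 0.54.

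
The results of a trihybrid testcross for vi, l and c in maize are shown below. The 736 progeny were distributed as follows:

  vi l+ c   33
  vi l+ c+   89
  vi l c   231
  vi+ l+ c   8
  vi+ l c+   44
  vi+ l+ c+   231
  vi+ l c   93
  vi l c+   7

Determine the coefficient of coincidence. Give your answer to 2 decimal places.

The two most frequent reciprocal classes, vi l c and vi+ l+ c+, are the parental types, so the F1 was vi l c / vi+ l+ c+.
The two rarest classes, vi l c+ and vi+ l+ c, are the double crossovers. Comparing them with the parentals, only the c allele has switched, so c is the middle locus and the order is vi – c – l.
vi–c: (182 + 15)/736 = 0.2677; c–l: (77 + 15)/736 = 0.1250.
Expected DCO frequency = 0.2677 × 0.1250 ≈ 0.03346; observed = 15/736 ≈ 0.02038.
Coefficient of coincidence = 0.02038/0.03346 ≈ 0.61.

0.61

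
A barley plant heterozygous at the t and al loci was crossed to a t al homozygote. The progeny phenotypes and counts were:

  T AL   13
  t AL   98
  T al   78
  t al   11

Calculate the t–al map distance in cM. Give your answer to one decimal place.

The two most frequent classes, T al (78) and t AL (98), are the parental types, so the F1 was T al / t AL.
The recombinant classes are T AL and t al: 13 + 11 = 24.
Recombination frequency = 24/200 = 0.1200 ≈ 12.0%, i.e. 12.0 cM.

12.0 cM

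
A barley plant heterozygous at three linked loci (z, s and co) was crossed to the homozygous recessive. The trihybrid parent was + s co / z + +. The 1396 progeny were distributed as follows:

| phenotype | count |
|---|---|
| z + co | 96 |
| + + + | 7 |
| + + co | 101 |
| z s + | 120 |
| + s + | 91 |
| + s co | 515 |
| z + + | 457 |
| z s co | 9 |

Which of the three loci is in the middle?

The two rarest classes, z s co and + + +, are the double crossovers. Comparing them with the parentals, only the z allele has switched, so z is the middle locus and the order is s – z – co.

z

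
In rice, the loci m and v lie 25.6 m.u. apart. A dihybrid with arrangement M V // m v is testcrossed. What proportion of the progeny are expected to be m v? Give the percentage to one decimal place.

A map distance of 25.6 m.u. corresponds to a recombination frequency of 0.256.
The F1 is M V / m v, so m v is a parental gamete class with expected frequency (1 − r)/2 = 0.744/2 = 0.3720.
That is 0.3720 = 37.2% of the progeny.

37.2%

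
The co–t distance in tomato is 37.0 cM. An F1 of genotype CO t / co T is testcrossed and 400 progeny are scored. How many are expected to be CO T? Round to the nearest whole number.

74

A map distance of 37.0 cM corresponds to a recombination frequency of 0.370.
The F1 is CO t / co T, so CO T is a recombinant gamete class with expected frequency r/2 = 0.370/2 = 0.1850.
Expected number = 0.1850 × 400 = 74.00 ≈ 74.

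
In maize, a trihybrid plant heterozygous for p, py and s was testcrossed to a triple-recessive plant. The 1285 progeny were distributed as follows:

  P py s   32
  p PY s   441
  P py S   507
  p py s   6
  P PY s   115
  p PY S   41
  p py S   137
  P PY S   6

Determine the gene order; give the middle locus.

py

The two most frequent reciprocal classes, P py S and p PY s, are the parental types, so the F1 was P py S / p PY s.
The two rarest classes, P PY S and p py s, are the double crossovers. Comparing them with the parentals, only the py allele has switched, so py is the middle locus and the order is p – py – s.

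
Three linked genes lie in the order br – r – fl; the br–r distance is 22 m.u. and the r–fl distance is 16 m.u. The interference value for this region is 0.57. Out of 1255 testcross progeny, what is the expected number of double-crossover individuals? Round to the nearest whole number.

Map distances give recombination frequencies of 0.220 and 0.160 for the two intervals.
With interference 0.57 (so coincidence = 0.43), expected double-crossover frequency = 0.220 × 0.160 × 0.43 = 0.01514.
Expected number = 0.01514 × 1255 = 19.00 ≈ 19.

19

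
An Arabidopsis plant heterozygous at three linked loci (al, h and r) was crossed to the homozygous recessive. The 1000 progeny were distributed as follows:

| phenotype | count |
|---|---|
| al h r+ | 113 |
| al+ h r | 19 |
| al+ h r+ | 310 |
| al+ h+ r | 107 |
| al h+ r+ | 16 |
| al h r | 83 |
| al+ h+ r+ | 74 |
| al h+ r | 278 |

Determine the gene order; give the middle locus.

The two most frequent reciprocal classes, al h+ r and al+ h r+, are the parental types, so the F1 was al h+ r / al+ h r+.
The two rarest classes, al h+ r+ and al+ h r, are the double crossovers. Comparing them with the parentals, only the r allele has switched, so r is the middle locus and the order is al – r – h.

r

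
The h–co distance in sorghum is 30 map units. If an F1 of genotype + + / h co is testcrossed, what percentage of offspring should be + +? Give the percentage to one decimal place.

35.0%

A map distance of 30 map units corresponds to a recombination frequency of 0.300.
The F1 is + + / h co, so + + is a parental gamete class with expected frequency (1 − r)/2 = 0.700/2 = 0.3500.
That is 0.3500 = 35.0% of the progeny.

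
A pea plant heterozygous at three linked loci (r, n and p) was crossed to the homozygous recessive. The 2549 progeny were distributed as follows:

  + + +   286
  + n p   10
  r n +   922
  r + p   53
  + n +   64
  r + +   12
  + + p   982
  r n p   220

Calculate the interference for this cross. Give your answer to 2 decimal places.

The two most frequent reciprocal classes, r n + and + + p, are the parental types, so the F1 was r n + / + + p.
The two rarest classes, r + + and + n p, are the double crossovers. Comparing them with the parentals, only the n allele has switched, so n is the middle locus and the order is r – n – p.
r–n: (117 + 22)/2549 = 0.0545; n–p: (506 + 22)/2549 = 0.2071.
Expected DCO frequency = 0.0545 × 0.2071 ≈ 0.01129; observed = 22/2549 ≈ 0.00863.
Coefficient of coincidence = 0.00863/0.01129 ≈ 0.76; interference = 1 − 0.76 = 0.24.

0.24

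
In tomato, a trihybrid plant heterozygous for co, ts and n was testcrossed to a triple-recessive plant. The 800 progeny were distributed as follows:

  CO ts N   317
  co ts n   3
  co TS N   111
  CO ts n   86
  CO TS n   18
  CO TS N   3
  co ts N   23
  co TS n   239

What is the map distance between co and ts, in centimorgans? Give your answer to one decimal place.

The two most frequent reciprocal classes, CO ts N and co TS n, are the parental types, so the F1 was CO ts N / co TS n.
The two rarest classes, CO TS N and co ts n, are the double crossovers. Comparing them with the parentals, only the ts allele has switched, so ts is the middle locus and the order is co – ts – n.
Crossovers in the co–ts interval produce the single-crossover classes co ts N and CO TS n (23 + 18 = 41) plus the double crossovers (6).
RF(co–ts) = (41 + 6) / 800 = 47/800 = 0.0587 → 5.9 centimorgans.

5.9 centimorgans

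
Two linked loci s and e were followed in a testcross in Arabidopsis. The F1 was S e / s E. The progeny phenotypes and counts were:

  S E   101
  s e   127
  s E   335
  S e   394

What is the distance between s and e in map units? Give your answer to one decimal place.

23.8 map units

The recombinant classes are S E and s e: 101 + 127 = 228.
Recombination frequency = 228/957 = 0.2382 ≈ 23.8%, i.e. 23.8 map units.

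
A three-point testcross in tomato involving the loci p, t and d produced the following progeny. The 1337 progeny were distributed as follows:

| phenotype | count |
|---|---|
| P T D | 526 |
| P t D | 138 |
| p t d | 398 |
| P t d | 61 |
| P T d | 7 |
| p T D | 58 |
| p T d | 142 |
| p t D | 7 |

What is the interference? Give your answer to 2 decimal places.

The two most frequent reciprocal classes, P T D and p t d, are the parental types, so the F1 was P T D / p t d.
The two rarest classes, P T d and p t D, are the double crossovers. Comparing them with the parentals, only the d allele has switched, so d is the middle locus and the order is p – d – t.
p–d: (119 + 14)/1337 = 0.0995; d–t: (280 + 14)/1337 = 0.2199.
Expected DCO frequency = 0.0995 × 0.2199 ≈ 0.02188; observed = 14/1337 ≈ 0.01047.
Coefficient of coincidence = 0.01047/0.02188 ≈ 0.48; interference = 1 − 0.48 = 0.52.

0.52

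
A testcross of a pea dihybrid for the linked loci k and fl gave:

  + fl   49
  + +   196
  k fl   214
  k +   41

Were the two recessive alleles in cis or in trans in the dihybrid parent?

cis

The two most frequent classes are + + (196) and k fl (214); these are the parental (non-recombinant) types.
So the F1 carried + + on one chromosome and k fl on the other — the recessive alleles are on the same chromosome (cis / coupling).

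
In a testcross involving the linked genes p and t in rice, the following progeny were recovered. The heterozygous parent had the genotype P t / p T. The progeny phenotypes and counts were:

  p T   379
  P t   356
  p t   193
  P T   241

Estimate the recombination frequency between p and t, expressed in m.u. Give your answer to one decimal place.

The recombinant classes are P T and p t: 241 + 193 = 434.
Recombination frequency = 434/1169 = 0.3713 ≈ 37.1%, i.e. 37.1 m.u.

37.1 m.u.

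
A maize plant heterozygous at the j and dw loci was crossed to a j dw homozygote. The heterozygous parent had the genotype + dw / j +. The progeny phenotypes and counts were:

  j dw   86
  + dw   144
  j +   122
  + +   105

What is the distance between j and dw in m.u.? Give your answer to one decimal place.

The recombinant classes are + + and j dw: 105 + 86 = 191.
Recombination frequency = 191/457 = 0.4179 ≈ 41.8%, i.e. 41.8 m.u.

41.8 m.u.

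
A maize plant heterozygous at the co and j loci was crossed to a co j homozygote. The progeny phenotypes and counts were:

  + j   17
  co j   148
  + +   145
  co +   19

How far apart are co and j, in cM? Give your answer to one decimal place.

The two most frequent classes, + + (145) and co j (148), are the parental types, so the F1 was + + / co j.
The recombinant classes are + j and co +: 17 + 19 = 36.
Recombination frequency = 36/329 = 0.1094 ≈ 10.9%, i.e. 10.9 cM.

10.9 cM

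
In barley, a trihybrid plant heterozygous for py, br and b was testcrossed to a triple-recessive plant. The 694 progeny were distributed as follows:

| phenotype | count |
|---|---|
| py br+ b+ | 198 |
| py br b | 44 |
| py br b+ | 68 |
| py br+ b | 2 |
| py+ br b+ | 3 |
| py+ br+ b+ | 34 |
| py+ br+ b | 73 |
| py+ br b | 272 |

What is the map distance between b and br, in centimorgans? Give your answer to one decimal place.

21.0 centimorgans

The two most frequent reciprocal classes, py br+ b+ and py+ br b, are the parental types, so the F1 was py br+ b+ / py+ br b.
The two rarest classes, py br+ b and py+ br b+, are the double crossovers. Comparing them with the parentals, only the b allele has switched, so b is the middle locus and the order is py – b – br.
Crossovers in the b–br interval produce the single-crossover classes py br b+ and py+ br+ b (68 + 73 = 141) plus the double crossovers (5).
RF(b–br) = (141 + 5) / 694 = 146/694 = 0.2104 → 21.0 centimorgans.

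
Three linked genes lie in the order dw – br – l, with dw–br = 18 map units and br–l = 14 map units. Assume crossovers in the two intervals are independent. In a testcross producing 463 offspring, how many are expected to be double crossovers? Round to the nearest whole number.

Map distances give recombination frequencies of 0.180 and 0.140 for the two intervals.
With no interference, expected double-crossover frequency = 0.180 × 0.140 = 0.02520.
Expected number = 0.02520 × 463 = 11.67 ≈ 12.

12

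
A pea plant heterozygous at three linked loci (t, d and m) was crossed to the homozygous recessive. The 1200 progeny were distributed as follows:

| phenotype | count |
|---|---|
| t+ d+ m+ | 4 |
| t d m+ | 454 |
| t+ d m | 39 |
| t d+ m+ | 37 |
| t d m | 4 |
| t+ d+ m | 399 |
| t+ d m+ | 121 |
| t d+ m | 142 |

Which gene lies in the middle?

The two most frequent reciprocal classes, t d m+ and t+ d+ m, are the parental types, so the F1 was t d m+ / t+ d+ m.
The two rarest classes, t d m and t+ d+ m+, are the double crossovers. Comparing them with the parentals, only the m allele has switched, so m is the middle locus and the order is t – m – d.

m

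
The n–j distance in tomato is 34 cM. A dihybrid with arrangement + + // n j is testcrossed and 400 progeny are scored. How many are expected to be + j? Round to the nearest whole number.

68

A map distance of 34 cM corresponds to a recombination frequency of 0.340.
The F1 is + + / n j, so + j is a recombinant gamete class with expected frequency r/2 = 0.340/2 = 0.1700.
Expected number = 0.1700 × 400 = 68.00 ≈ 68.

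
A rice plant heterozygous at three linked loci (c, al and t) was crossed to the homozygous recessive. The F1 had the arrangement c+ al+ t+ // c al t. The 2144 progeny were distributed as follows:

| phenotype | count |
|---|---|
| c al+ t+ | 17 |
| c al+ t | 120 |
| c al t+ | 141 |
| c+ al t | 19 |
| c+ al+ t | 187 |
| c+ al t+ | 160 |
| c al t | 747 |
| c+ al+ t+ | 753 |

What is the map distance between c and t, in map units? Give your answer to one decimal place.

17.0 map units

The two rarest classes, c al+ t+ and c+ al t, are the double crossovers. Comparing them with the parentals, only the c allele has switched, so c is the middle locus and the order is al – c – t.
Crossovers in the c–t interval produce the single-crossover classes c+ al+ t and c al t+ (187 + 141 = 328) plus the double crossovers (36).
RF(c–t) = (328 + 36) / 2144 = 364/2144 = 0.1698 → 17.0 map units.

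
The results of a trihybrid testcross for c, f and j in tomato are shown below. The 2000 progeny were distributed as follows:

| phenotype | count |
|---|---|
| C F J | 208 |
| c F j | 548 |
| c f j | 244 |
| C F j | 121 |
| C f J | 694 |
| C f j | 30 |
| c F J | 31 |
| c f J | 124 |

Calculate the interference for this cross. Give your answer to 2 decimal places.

0.22

The two most frequent reciprocal classes, C f J and c F j, are the parental types, so the F1 was C f J / c F j.
The two rarest classes, C f j and c F J, are the double crossovers. Comparing them with the parentals, only the j allele has switched, so j is the middle locus and the order is f – j – c.
f–j: (452 + 61)/2000 = 0.2565; j–c: (245 + 61)/2000 = 0.1530.
Expected DCO frequency = 0.2565 × 0.1530 ≈ 0.03924; observed = 61/2000 ≈ 0.03050.
Coefficient of coincidence = 0.03050/0.03924 ≈ 0.78; interference = 1 − 0.78 = 0.22.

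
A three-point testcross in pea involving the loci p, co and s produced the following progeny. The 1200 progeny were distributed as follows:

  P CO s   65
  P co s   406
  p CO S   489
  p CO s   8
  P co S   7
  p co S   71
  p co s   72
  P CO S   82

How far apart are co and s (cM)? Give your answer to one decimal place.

The two most frequent reciprocal classes, P co s and p CO S, are the parental types, so the F1 was P co s / p CO S.
The two rarest classes, P co S and p CO s, are the double crossovers. Comparing them with the parentals, only the s allele has switched, so s is the middle locus and the order is co – s – p.
Crossovers in the co–s interval produce the single-crossover classes P CO s and p co S (65 + 71 = 136) plus the double crossovers (15).
RF(co–s) = (136 + 15) / 1200 = 151/1200 = 0.1258 → 12.6 cM.

12.6 cM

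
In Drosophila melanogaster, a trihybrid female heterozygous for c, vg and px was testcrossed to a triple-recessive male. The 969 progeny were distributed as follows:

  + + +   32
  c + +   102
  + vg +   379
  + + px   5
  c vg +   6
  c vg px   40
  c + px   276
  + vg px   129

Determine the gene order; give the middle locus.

The two most frequent reciprocal classes, + vg + and c + px, are the parental types, so the F1 was + vg + / c + px.
The two rarest classes, c vg + and + + px, are the double crossovers. Comparing them with the parentals, only the c allele has switched, so c is the middle locus and the order is vg – c – px.

c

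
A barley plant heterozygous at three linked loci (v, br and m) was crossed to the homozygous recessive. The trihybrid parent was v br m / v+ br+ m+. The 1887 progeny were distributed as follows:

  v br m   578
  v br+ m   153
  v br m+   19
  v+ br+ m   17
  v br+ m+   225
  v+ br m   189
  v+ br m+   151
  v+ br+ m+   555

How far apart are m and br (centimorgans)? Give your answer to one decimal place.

18.0 centimorgans

The two rarest classes, v br m+ and v+ br+ m, are the double crossovers. Comparing them with the parentals, only the m allele has switched, so m is the middle locus and the order is v – m – br.
Crossovers in the m–br interval produce the single-crossover classes v br+ m and v+ br m+ (153 + 151 = 304) plus the double crossovers (36).
RF(m–br) = (304 + 36) / 1887 = 340/1887 = 0.1802 → 18.0 centimorgans.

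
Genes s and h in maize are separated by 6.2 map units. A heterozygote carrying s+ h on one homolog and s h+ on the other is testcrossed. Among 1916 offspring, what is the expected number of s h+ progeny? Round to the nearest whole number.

A map distance of 6.2 map units corresponds to a recombination frequency of 0.062.
The F1 is s+ h / s h+, so s h+ is a parental gamete class with expected frequency (1 − r)/2 = 0.938/2 = 0.4690.
Expected number = 0.4690 × 1916 = 898.60 ≈ 899.

899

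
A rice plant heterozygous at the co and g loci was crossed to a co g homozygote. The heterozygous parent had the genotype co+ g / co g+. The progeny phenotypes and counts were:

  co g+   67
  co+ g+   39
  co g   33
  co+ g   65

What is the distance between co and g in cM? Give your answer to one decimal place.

35.3 cM

The recombinant classes are co+ g+ and co g: 39 + 33 = 72.
Recombination frequency = 72/204 = 0.3529 ≈ 35.3%, i.e. 35.3 cM.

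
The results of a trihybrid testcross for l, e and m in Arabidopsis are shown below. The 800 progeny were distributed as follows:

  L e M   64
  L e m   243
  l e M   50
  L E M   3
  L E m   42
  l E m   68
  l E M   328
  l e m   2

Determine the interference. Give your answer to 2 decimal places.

The two most frequent reciprocal classes, l E M and L e m, are the parental types, so the F1 was l E M / L e m.
The two rarest classes, L E M and l e m, are the double crossovers. Comparing them with the parentals, only the l allele has switched, so l is the middle locus and the order is e – l – m.
e–l: (92 + 5)/800 = 0.1212; l–m: (132 + 5)/800 = 0.1713.
Expected DCO frequency = 0.1212 × 0.1713 ≈ 0.02076; observed = 5/800 ≈ 0.00625.
Coefficient of coincidence = 0.00625/0.02076 ≈ 0.30; interference = 1 − 0.30 = 0.70.

0.70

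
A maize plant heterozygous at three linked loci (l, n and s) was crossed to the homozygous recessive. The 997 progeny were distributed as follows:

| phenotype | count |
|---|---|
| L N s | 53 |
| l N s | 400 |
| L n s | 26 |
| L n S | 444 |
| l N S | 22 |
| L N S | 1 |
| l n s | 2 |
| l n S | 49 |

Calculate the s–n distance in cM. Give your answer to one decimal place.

The two most frequent reciprocal classes, L n S and l N s, are the parental types, so the F1 was L n S / l N s.
The two rarest classes, L N S and l n s, are the double crossovers. Comparing them with the parentals, only the n allele has switched, so n is the middle locus and the order is s – n – l.
Crossovers in the s–n interval produce the single-crossover classes L n s and l N S (26 + 22 = 48) plus the double crossovers (3).
RF(s–n) = (48 + 3) / 997 = 51/997 = 0.0512 → 5.1 cM.

5.1 cM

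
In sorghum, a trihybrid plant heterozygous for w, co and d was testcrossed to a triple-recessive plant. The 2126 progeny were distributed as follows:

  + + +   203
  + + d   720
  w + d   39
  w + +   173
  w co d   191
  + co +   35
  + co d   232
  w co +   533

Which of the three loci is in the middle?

w

The two most frequent reciprocal classes, + + d and w co +, are the parental types, so the F1 was + + d / w co +.
The two rarest classes, w + d and + co +, are the double crossovers. Comparing them with the parentals, only the w allele has switched, so w is the middle locus and the order is d – w – co.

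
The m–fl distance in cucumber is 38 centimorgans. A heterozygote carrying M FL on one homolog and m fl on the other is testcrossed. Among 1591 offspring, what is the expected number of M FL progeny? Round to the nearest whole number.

A map distance of 38 centimorgans corresponds to a recombination frequency of 0.380.
The F1 is M FL / m fl, so M FL is a parental gamete class with expected frequency (1 − r)/2 = 0.620/2 = 0.3100.
Expected number = 0.3100 × 1591 = 493.21 ≈ 493.

493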